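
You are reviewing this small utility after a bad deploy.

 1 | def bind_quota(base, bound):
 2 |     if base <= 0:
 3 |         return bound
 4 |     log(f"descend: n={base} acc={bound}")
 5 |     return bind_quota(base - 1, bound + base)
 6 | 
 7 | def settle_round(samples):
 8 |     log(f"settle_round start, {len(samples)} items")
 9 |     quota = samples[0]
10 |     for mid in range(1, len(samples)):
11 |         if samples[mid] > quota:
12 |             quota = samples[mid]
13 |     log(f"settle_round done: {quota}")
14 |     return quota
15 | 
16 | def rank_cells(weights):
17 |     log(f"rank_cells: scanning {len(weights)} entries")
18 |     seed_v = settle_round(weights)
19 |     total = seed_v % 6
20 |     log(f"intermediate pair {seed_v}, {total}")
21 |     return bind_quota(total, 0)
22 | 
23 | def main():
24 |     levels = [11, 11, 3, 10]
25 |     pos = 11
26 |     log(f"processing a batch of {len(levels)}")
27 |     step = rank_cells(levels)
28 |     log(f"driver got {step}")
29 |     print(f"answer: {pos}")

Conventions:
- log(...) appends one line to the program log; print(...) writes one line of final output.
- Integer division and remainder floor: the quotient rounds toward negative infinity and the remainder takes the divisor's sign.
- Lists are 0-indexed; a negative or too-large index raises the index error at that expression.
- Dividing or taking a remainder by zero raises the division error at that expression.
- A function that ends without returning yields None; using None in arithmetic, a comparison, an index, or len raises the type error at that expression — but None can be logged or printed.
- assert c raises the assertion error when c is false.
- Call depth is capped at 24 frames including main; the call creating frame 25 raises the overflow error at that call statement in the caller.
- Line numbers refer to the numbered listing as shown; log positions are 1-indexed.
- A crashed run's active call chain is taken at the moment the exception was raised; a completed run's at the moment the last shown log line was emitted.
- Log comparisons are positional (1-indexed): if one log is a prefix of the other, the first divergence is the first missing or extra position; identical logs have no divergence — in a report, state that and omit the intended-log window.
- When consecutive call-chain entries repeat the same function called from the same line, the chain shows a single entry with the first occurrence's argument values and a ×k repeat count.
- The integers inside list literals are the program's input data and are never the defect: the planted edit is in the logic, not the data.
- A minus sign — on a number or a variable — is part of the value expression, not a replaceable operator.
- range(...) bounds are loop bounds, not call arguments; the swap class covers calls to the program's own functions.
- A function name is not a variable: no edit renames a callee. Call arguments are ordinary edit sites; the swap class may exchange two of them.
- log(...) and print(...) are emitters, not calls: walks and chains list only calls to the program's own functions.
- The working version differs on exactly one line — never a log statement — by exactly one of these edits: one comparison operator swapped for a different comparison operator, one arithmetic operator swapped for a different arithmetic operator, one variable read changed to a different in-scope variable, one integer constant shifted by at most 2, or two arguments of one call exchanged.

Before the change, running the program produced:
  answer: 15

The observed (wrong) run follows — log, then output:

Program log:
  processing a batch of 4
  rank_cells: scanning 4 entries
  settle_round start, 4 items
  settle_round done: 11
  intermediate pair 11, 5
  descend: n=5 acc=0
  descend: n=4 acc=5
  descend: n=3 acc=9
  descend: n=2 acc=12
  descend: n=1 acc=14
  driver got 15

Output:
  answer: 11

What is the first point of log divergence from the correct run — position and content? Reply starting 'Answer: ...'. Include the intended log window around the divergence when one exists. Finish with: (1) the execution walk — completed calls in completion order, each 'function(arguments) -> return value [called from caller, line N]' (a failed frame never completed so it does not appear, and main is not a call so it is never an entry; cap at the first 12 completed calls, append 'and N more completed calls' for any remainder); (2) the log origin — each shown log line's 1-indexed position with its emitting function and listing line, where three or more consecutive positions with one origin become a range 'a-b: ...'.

Answer: none; the two logs match at every position.
Execution walk:
  settle_round([11, 11, 3, 10]) -> 11  [called from rank_cells, line 18]
  bind_quota(0, 15) -> 15  [called from bind_quota, line 5]
  bind_quota(1, 14) -> 15  [called from bind_quota, line 5]
  bind_quota(2, 12) -> 15  [called from bind_quota, line 5]
  bind_quota(3, 9) -> 15  [called from bind_quota, line 5]
  bind_quota(4, 5) -> 15  [called from bind_quota, line 5]
  bind_quota(5, 0) -> 15  [called from rank_cells, line 21]
  rank_cells([11, 11, 3, 10]) -> 15  [called from main, line 27]
Log line origins:
  1 — main, line 26
  2 — rank_cells, line 17
  3 — settle_round, line 8
  4 — settle_round, line 13
  5 — rank_cells, line 20
  6-10 — bind_quota, line 4
  11 — main, line 28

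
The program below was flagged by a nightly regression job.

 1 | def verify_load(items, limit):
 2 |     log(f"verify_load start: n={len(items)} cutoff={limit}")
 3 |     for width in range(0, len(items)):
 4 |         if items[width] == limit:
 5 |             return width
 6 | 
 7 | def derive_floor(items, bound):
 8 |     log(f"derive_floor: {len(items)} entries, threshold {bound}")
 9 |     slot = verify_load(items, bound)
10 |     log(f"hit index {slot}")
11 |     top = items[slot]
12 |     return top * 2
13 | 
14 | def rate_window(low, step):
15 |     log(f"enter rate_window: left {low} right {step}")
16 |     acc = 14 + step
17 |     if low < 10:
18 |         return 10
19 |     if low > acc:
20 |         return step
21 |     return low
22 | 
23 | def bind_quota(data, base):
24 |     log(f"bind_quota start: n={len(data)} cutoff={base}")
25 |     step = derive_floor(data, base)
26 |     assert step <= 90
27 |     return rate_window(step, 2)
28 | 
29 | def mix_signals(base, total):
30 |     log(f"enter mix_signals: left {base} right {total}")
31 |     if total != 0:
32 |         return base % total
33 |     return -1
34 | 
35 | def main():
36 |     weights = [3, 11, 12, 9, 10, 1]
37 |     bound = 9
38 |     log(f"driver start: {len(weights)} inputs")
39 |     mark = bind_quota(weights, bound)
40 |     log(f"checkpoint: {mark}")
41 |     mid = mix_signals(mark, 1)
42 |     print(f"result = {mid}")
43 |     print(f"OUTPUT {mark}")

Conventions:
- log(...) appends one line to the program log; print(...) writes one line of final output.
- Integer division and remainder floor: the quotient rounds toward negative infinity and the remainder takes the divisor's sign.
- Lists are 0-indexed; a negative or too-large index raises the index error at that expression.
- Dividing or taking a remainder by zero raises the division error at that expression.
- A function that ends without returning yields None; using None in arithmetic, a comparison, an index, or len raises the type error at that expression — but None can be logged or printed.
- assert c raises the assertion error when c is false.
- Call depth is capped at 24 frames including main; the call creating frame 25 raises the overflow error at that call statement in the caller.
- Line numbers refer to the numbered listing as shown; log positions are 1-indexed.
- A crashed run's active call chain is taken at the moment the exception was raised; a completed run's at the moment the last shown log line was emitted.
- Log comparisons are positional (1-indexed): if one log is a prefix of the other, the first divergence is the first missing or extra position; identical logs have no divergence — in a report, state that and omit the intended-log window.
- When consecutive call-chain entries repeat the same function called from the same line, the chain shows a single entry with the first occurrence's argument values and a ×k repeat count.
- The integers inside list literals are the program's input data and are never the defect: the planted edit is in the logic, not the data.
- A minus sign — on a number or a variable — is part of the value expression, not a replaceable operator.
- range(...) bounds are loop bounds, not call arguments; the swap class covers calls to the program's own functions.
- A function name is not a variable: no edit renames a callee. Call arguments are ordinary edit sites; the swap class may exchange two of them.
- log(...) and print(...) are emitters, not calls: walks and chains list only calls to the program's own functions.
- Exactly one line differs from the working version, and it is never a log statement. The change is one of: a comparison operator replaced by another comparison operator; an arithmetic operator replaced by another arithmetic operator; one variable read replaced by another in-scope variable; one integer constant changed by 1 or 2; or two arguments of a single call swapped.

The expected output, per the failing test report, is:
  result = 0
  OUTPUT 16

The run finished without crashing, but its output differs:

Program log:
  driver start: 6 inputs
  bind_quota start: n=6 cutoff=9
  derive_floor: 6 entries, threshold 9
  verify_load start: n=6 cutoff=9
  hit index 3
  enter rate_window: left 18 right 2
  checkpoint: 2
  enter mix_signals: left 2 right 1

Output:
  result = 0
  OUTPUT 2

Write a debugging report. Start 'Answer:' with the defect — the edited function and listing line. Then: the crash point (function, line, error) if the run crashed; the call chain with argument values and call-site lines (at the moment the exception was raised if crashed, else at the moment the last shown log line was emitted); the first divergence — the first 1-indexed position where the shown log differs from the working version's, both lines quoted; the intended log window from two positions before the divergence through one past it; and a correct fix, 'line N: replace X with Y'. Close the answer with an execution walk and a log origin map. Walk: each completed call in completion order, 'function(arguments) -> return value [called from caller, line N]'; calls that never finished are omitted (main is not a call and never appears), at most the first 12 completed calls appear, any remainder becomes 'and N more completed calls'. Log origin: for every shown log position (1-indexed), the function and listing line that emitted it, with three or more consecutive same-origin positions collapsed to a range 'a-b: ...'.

Answer: the defect is in rate_window at line 20.
Key observation: The earliest visible damage is log position 7 — 'checkpoint: 2' rather than the intended 'checkpoint: 16'.
Call chain: main -> mix_signals(2, 1) (called at line 41).
First divergence: at position 7 the run shows 'checkpoint: 2' where the working version logs 'checkpoint: 16'.
Intended log window:
  5: hit index 3
  6: enter rate_window: left 18 right 2
  7: checkpoint: 16
  8: enter mix_signals: left 16 right 1
Execution walk:
  verify_load([3, 11, 12, 9, 10, 1], 9) -> 3  [called from derive_floor, line 9]
  derive_floor([3, 11, 12, 9, 10, 1], 9) -> 18  [called from bind_quota, line 25]
  rate_window(18, 2) -> 2  [called from bind_quota, line 27]
  bind_quota([3, 11, 12, 9, 10, 1], 9) -> 2  [called from main, line 39]
  mix_signals(2, 1) -> 0  [called from main, line 41]
Log line origins:
  1 — main, line 38
  2 — bind_quota, line 24
  3 — derive_floor, line 8
  4 — verify_load, line 2
  5 — derive_floor, line 10
  6 — rate_window, line 15
  7 — main, line 40
  8 — mix_signals, line 30
A correct fix: line 20: replace `step` with `acc`.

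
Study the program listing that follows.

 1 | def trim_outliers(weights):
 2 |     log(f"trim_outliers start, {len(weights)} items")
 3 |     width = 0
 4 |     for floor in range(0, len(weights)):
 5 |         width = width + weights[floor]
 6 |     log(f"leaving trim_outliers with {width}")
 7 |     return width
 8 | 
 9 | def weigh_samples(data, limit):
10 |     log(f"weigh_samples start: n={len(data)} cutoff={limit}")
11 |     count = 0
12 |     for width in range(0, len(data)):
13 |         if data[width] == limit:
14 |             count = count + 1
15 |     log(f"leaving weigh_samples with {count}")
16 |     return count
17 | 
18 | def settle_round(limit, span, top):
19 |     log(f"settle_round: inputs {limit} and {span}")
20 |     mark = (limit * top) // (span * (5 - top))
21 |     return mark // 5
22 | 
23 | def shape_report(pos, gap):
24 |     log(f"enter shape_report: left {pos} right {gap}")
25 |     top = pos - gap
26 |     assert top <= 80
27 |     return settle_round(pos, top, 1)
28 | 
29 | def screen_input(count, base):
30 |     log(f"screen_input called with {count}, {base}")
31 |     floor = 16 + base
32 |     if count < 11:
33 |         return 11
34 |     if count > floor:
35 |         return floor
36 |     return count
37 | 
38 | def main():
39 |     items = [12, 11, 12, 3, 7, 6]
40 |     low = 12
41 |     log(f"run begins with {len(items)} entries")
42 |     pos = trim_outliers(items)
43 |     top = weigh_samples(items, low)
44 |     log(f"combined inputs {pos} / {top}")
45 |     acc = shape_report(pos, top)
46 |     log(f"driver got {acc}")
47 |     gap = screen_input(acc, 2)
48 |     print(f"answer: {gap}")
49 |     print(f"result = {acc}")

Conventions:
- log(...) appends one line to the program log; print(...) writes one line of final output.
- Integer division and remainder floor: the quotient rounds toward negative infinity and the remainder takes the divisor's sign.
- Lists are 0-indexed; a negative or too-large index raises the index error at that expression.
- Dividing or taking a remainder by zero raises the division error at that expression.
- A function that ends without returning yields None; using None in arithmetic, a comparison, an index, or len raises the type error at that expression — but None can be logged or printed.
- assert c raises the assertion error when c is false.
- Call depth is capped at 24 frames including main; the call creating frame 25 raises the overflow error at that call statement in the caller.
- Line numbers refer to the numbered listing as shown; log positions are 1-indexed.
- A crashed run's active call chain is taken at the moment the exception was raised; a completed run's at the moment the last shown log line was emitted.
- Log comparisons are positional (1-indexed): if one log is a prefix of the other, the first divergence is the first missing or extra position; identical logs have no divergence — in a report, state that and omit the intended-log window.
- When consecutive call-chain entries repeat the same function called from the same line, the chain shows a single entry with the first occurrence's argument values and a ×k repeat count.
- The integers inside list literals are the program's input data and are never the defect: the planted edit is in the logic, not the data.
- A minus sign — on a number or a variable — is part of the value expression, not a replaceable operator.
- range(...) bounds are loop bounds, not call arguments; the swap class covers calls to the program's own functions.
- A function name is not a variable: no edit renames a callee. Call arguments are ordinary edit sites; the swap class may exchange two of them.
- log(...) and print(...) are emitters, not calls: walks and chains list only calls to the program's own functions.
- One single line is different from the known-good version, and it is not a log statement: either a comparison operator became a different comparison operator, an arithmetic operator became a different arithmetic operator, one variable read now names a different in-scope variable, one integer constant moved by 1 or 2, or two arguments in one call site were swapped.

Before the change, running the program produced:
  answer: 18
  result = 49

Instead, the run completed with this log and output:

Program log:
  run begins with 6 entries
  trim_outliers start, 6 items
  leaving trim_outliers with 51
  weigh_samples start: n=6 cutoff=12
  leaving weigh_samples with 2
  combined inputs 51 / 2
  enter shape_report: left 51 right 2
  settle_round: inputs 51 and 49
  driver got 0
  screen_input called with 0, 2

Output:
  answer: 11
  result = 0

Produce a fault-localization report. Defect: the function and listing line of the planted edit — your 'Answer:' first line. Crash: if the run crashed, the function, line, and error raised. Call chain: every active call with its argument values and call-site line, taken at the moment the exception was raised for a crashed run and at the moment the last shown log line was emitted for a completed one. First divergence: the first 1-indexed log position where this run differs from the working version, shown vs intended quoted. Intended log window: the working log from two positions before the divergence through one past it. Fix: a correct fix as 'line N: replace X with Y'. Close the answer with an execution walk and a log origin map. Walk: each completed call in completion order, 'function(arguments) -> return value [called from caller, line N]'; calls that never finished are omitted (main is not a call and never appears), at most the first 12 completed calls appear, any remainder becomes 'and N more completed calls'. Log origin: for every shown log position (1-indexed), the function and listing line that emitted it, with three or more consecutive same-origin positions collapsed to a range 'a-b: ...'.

Answer: the defect is in settle_round at line 20.
The tell: Log line 9 is where behavior first shows: 'driver got 0' appears instead of 'driver got 49'.
Call chain: main -> screen_input(0, 2) (called at line 47).
First divergence: position 9; shown 'driver got 0' vs intended 'driver got 49'.
Intended log window:
  7: enter shape_report: left 51 right 2
  8: settle_round: inputs 51 and 49
  9: driver got 49
  10: screen_input called with 49, 2
Execution walk:
  trim_outliers([12, 11, 12, 3, 7, 6]) -> 51  [called from main, line 42]
  weigh_samples([12, 11, 12, 3, 7, 6], 12) -> 2  [called from main, line 43]
  settle_round(51, 49, 1) -> 0  [called from shape_report, line 27]
  shape_report(51, 2) -> 0  [called from main, line 45]
  screen_input(0, 2) -> 11  [called from main, line 47]
Log origin:
  1: from main, line 41
  2: from trim_outliers, line 2
  3: from trim_outliers, line 6
  4: from weigh_samples, line 10
  5: from weigh_samples, line 15
  6: from main, line 44
  7: from shape_report, line 24
  8: from settle_round, line 19
  9: from main, line 46
  10: from screen_input, line 30
A correct fix: line 20: replace `//` with `+`.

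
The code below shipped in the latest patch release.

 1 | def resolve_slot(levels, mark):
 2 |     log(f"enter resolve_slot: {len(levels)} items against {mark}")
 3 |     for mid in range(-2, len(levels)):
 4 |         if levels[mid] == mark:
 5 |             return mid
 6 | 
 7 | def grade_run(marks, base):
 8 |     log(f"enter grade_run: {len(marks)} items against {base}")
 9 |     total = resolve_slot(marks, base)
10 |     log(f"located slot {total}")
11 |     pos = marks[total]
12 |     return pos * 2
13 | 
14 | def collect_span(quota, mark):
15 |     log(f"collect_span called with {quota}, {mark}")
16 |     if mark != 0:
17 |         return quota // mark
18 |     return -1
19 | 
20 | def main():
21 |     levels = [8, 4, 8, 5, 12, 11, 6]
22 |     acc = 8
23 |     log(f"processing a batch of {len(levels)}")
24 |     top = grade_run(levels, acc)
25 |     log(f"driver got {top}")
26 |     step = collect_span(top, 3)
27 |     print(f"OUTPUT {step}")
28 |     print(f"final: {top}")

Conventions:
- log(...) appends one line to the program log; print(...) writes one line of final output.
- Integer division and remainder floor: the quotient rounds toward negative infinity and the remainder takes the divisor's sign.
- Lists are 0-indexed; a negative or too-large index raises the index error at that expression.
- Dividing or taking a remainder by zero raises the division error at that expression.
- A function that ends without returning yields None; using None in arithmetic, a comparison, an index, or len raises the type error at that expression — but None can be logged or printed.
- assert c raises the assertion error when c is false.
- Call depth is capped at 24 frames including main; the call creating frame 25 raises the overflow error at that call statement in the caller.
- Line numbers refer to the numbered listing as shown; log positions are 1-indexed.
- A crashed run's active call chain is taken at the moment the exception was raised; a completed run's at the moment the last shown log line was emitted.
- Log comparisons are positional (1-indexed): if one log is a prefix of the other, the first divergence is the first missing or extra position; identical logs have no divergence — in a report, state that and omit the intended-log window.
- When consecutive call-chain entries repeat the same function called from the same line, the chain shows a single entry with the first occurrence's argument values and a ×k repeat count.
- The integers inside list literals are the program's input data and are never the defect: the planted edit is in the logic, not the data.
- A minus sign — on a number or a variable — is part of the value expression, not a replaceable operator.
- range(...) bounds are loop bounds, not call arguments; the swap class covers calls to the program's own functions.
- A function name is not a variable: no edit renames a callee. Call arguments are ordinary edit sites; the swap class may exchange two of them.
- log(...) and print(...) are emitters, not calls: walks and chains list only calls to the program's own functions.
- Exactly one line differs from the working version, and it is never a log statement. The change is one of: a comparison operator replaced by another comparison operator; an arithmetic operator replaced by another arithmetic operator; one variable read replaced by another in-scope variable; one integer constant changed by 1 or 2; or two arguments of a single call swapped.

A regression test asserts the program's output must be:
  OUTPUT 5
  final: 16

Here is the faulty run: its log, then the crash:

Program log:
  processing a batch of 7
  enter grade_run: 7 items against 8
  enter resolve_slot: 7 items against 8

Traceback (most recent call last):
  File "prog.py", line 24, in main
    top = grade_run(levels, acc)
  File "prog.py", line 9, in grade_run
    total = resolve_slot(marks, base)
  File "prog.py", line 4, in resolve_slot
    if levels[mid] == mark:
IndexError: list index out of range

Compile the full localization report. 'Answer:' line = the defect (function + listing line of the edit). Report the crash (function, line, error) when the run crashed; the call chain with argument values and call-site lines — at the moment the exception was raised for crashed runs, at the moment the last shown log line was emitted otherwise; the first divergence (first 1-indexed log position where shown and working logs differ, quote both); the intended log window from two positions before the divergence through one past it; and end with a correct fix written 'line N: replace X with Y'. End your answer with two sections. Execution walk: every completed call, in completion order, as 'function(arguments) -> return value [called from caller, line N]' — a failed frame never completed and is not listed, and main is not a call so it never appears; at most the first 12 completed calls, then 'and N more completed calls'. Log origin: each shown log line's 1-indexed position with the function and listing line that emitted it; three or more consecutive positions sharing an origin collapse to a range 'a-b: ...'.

Answer: the defect is in resolve_slot at line 3.
Key observation: The log ends early — 3 lines, where the working version next logs 'located slot 0'.
Crash: resolve_slot, line 4, IndexError.
Call chain: main -> grade_run([8, 4, 8, 5, 12, 11, 6], 8) (called at line 24) -> resolve_slot([8, 4, 8, 5, 12, 11, 6], 8) (called at line 9).
First divergence: position 4; the shown log stops at 3 lines while the working version next logs 'located slot 0'.
Intended log window:
  2: enter grade_run: 7 items against 8
  3: enter resolve_slot: 7 items against 8
  4: located slot 0
  5: driver got 16
Execution walk:
  (no call completed)
Log origins:
  1: from main, line 23
  2: from grade_run, line 8
  3: from resolve_slot, line 2
A correct fix: line 3: replace `-2` with `0`.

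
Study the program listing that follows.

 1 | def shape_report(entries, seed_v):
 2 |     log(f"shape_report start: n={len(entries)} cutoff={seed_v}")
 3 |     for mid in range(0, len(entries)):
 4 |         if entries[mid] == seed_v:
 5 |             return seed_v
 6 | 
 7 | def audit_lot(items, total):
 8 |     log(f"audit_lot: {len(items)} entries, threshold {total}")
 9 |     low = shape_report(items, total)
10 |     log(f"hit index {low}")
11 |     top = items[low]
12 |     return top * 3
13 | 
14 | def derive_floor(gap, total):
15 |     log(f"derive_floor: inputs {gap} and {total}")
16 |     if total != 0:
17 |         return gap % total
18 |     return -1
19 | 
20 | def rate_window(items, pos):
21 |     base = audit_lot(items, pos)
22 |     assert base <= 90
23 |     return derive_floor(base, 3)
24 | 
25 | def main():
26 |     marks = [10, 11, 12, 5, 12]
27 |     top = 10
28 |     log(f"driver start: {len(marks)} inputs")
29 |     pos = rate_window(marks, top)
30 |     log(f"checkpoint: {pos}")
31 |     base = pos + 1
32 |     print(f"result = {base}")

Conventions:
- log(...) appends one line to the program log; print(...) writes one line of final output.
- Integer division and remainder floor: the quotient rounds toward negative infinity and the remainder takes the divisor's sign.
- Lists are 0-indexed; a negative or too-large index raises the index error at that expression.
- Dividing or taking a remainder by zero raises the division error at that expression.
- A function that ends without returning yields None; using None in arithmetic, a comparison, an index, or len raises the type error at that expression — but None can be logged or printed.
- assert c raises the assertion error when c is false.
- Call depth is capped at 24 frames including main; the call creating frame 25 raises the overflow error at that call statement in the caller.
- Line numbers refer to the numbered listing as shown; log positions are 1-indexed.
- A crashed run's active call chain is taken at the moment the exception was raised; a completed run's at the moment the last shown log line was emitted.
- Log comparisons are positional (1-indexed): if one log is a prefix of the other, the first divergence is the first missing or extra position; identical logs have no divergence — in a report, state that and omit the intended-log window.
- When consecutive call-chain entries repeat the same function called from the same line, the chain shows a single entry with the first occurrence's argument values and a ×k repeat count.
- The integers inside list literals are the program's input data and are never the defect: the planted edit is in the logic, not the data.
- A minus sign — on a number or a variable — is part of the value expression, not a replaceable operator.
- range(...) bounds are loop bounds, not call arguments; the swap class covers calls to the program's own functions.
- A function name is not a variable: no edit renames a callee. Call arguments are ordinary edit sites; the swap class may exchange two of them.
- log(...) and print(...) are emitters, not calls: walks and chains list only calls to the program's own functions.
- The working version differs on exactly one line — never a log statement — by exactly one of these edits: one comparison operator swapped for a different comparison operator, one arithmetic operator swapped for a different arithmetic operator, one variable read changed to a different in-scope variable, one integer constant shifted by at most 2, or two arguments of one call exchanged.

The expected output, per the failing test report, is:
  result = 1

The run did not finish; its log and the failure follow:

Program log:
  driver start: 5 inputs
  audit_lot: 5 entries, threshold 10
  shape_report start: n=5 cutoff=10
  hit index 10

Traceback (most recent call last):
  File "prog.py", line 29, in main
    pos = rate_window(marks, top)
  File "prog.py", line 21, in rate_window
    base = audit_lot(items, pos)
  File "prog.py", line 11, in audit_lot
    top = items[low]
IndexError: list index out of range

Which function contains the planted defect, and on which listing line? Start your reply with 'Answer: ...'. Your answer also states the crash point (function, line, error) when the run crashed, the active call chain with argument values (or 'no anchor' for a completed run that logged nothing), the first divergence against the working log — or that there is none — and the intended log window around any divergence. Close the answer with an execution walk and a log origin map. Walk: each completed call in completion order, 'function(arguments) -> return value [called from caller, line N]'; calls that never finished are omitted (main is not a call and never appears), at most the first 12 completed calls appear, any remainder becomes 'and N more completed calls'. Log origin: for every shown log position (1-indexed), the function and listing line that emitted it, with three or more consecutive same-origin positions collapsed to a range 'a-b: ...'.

Answer: the defect is in shape_report at line 5.
Key fact: At log position 4 the runs split — shown 'hit index 10', but the working version logs 'hit index 0'.
Crash: audit_lot, line 11, IndexError.
Call chain: main -> rate_window([10, 11, 12, 5, 12], 10) (called at line 29) -> audit_lot([10, 11, 12, 5, 12], 10) (called at line 21).
First divergence: at position 4 the run shows 'hit index 10' where the working version logs 'hit index 0'.
Intended log window:
  2: audit_lot: 5 entries, threshold 10
  3: shape_report start: n=5 cutoff=10
  4: hit index 0
  5: derive_floor: inputs 30 and 3
Execution walk:
  shape_report([10, 11, 12, 5, 12], 10) -> 10  [called from audit_lot, line 9]
Log line origins:
  1: logged in main at line 28
  2: logged in audit_lot at line 8
  3: logged in shape_report at line 2
  4: logged in audit_lot at line 10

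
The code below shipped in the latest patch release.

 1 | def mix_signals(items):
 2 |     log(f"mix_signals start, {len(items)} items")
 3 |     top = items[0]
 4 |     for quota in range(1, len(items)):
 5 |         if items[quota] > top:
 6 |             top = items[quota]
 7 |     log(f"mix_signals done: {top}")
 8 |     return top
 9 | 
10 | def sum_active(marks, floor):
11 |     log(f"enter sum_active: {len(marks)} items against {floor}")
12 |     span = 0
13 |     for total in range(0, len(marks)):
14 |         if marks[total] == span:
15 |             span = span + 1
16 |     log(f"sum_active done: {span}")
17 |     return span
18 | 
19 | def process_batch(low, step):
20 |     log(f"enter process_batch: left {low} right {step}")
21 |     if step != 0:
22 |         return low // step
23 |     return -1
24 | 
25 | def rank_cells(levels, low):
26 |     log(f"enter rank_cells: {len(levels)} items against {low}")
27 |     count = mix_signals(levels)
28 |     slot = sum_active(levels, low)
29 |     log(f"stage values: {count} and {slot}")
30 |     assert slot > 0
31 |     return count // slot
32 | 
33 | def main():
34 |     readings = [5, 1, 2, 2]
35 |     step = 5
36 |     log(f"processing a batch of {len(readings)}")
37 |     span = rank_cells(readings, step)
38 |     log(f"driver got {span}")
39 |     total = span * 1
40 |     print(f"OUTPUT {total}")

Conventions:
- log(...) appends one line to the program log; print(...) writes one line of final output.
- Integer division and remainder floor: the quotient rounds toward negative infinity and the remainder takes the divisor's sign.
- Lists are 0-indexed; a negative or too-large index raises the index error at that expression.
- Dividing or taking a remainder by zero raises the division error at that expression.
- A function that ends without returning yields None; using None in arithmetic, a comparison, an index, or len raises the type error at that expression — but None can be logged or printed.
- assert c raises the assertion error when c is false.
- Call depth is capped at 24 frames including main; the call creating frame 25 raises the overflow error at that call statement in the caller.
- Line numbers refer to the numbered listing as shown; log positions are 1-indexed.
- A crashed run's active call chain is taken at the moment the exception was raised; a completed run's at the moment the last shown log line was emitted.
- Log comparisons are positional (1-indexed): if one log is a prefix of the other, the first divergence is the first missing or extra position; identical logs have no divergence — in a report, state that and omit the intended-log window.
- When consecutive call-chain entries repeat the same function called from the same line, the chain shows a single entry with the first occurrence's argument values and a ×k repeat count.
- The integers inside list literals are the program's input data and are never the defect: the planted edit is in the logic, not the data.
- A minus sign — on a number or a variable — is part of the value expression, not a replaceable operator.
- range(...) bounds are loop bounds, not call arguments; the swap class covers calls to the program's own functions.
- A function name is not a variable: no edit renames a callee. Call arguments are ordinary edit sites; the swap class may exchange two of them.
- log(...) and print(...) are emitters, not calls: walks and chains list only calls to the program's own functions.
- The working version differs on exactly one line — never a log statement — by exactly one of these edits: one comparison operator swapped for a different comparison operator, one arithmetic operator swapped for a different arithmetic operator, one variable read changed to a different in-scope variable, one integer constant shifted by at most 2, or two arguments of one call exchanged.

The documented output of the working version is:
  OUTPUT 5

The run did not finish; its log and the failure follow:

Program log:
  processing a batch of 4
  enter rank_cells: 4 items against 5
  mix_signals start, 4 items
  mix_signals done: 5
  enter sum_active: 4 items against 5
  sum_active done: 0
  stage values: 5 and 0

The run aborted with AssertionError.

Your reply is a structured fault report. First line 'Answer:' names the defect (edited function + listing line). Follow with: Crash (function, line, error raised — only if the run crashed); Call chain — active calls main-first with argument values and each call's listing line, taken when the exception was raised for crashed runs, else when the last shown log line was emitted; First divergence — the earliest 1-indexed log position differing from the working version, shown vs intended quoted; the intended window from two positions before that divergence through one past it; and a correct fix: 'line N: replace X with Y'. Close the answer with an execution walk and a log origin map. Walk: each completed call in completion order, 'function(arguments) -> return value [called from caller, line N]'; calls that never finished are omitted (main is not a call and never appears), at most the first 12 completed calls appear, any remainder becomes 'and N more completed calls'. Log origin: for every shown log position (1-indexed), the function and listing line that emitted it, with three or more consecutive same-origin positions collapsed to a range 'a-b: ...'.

Answer: the defect is in sum_active at line 14.
The tell: At log position 6 the runs split — shown 'sum_active done: 0', but the working version logs 'sum_active done: 1'.
Crash: rank_cells, line 30, AssertionError.
Call chain: main -> rank_cells([5, 1, 2, 2], 5) (called at line 37).
First divergence: position 6; shown 'sum_active done: 0' vs intended 'sum_active done: 1'.
Intended log window:
  4: mix_signals done: 5
  5: enter sum_active: 4 items against 5
  6: sum_active done: 1
  7: stage values: 5 and 1
Execution walk:
  mix_signals([5, 1, 2, 2]) -> 5  [called from rank_cells, line 27]
  sum_active([5, 1, 2, 2], 5) -> 0  [called from rank_cells, line 28]
Origin of each log line:
  1: logged in main at line 36
  2: logged in rank_cells at line 26
  3: logged in mix_signals at line 2
  4: logged in mix_signals at line 7
  5: logged in sum_active at line 11
  6: logged in sum_active at line 16
  7: logged in rank_cells at line 29
A correct fix: line 14: replace `span` with `floor`.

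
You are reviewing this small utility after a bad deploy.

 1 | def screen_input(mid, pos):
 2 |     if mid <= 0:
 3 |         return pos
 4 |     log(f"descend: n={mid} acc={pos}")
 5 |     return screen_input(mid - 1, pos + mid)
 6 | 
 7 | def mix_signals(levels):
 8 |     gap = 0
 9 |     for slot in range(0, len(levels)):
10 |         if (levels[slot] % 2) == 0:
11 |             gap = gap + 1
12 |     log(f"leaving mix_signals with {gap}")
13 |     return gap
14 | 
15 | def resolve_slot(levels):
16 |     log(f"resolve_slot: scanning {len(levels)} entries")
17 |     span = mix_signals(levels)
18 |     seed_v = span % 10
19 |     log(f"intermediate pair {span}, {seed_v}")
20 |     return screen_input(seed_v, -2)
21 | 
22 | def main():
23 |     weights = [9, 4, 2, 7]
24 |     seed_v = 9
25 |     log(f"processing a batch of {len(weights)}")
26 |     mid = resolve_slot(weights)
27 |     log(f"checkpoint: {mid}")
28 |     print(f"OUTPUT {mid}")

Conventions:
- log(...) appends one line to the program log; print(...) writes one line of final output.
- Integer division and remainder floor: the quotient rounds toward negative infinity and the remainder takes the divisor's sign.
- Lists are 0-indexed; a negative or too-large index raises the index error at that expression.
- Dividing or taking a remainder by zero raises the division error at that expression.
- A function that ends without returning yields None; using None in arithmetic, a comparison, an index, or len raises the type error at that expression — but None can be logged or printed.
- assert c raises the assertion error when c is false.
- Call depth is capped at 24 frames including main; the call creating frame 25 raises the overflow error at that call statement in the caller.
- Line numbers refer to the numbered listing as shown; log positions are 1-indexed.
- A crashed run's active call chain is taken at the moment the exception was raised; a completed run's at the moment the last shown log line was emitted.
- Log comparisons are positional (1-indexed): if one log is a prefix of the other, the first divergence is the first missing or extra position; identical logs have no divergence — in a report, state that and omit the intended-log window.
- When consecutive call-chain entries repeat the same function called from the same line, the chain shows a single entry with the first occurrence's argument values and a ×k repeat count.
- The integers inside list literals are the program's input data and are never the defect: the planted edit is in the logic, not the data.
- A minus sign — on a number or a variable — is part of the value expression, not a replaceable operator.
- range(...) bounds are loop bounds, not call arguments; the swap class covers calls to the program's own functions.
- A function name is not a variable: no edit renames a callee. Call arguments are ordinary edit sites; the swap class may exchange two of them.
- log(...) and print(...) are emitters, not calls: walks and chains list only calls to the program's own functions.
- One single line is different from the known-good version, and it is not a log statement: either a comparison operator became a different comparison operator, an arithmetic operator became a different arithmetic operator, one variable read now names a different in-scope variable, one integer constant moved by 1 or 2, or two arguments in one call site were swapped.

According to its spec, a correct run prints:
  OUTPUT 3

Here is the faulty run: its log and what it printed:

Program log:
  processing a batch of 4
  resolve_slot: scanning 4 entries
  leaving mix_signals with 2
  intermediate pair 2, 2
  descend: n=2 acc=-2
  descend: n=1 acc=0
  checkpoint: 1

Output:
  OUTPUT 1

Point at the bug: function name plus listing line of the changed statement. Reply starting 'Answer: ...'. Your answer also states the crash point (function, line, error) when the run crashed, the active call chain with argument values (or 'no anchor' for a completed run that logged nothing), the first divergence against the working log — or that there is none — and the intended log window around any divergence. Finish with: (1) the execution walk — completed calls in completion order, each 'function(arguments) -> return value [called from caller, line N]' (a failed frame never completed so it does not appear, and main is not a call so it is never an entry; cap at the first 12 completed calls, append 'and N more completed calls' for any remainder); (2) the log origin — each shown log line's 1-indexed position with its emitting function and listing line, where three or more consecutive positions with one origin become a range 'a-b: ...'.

Answer: the defect is in resolve_slot at line 20.
The tell: Position 5 is the first bad log line: 'descend: n=2 acc=-2' should read 'descend: n=2 acc=0'.
Call chain: main.
First divergence: at position 5 the run shows 'descend: n=2 acc=-2' where the working version logs 'descend: n=2 acc=0'.
Intended log window:
  3: leaving mix_signals with 2
  4: intermediate pair 2, 2
  5: descend: n=2 acc=0
  6: descend: n=1 acc=2
Execution walk:
  mix_signals([9, 4, 2, 7]) -> 2  [called from resolve_slot, line 17]
  screen_input(0, 1) -> 1  [called from screen_input, line 5]
  screen_input(1, 0) -> 1  [called from screen_input, line 5]
  screen_input(2, -2) -> 1  [called from resolve_slot, line 20]
  resolve_slot([9, 4, 2, 7]) -> 1  [called from main, line 26]
Log origin:
  1: from main, line 25
  2: from resolve_slot, line 16
  3: from mix_signals, line 12
  4: from resolve_slot, line 19
  5: from screen_input, line 4
  6: from screen_input, line 4
  7: from main, line 27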